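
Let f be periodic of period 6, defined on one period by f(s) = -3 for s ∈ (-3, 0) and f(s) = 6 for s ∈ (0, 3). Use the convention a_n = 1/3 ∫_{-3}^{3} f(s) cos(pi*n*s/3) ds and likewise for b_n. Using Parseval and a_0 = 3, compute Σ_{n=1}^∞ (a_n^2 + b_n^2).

81/2

Parseval: a_0^2/2 + Σ_{n≥1} (a_n^2+b_n^2) = 1/3 ∫_{-3}^{3} f(s)^2 ds = 45.
Subtract a_0^2/2 = 9/2: Σ (a_n^2+b_n^2) = 81/2.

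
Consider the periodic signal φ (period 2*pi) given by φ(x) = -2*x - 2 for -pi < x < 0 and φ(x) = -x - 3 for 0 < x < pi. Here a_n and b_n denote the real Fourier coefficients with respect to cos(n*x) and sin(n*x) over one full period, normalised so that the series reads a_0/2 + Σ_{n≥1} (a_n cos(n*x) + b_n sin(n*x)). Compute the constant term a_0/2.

-5/2 + pi/4

a_0 = 1/pi ∫_{-pi}^{pi} φ(x) dx = 1/pi · (pi*(-10 + pi)/2) = -5 + pi/2.
So the constant term a_0/2 = -5/2 + pi/4.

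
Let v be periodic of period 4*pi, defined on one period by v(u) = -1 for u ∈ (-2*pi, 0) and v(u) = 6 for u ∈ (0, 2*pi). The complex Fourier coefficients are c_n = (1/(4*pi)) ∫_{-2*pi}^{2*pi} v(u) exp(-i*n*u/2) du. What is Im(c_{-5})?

Since v is real-valued, Im(c_{-5}) = -(1/(4*pi)) ∫_{-2*pi}^{2*pi} v(u) sin(-5*u/2) du = b_{5}/2.
Split the integral at the breakpoints.
Directly, an antiderivative of (-1) sin(-5*u/2) is -2*cos(5*u/2)/5; evaluating from -2*pi to 0: ∫_{-2*pi}^{0} (-1) sin(-5*u/2) du = (-2/5) - (2/5) = -4/5.
Directly, an antiderivative of (6) sin(-5*u/2) is 12*cos(5*u/2)/5; evaluating from 0 to 2*pi: ∫_{0}^{2*pi} (6) sin(-5*u/2) du = (-12/5) - (12/5) = -24/5.
So ∫_{-2*pi}^{2*pi} v(u) sin(-5*u/2) du = -28/5.
Hence Im(c_{-5}) = (-1/(4*pi))·(-28/5) = 7/(5*pi).

7/(5*pi)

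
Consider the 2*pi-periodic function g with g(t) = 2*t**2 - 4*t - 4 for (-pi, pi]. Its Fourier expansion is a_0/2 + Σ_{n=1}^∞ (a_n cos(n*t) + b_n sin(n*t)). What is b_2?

4

b_2 = 1/pi ∫_{-pi}^{pi} g(t) sin(2*t) dt.
Integrating by parts twice (tabular method), an antiderivative of (2*t**2 - 4*t - 4) sin(2*t) is -t**2*cos(2*t) + t*sin(2*t) + 2*t*cos(2*t) - sin(2*t) + 5*cos(2*t)/2; evaluating from -pi to pi: ∫_{-pi}^{pi} (2*t**2 - 4*t - 4) sin(2*t) dt = (-pi**2 + 5/2 + 2*pi) - (-pi**2 - 2*pi + 5/2) = 4*pi.
Hence b_2 = (1/pi)·(4*pi) = 4.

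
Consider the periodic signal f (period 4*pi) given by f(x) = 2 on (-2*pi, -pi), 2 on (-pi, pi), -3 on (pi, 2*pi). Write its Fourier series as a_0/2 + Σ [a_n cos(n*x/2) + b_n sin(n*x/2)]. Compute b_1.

b_1 = (1/(2*pi)) ∫_{-2*pi}^{2*pi} f(x) sin(x/2) dx.
Split the integral at the breakpoints.
Directly, an antiderivative of (2) sin(x/2) is -4*cos(x/2); evaluating from -2*pi to -pi: ∫_{-2*pi}^{-pi} (2) sin(x/2) dx = (0) - (4) = -4.
Directly, an antiderivative of (2) sin(x/2) is -4*cos(x/2); evaluating from -pi to pi: ∫_{-pi}^{pi} (2) sin(x/2) dx = (0) - (0) = 0.
Directly, an antiderivative of (-3) sin(x/2) is 6*cos(x/2); evaluating from pi to 2*pi: ∫_{pi}^{2*pi} (-3) sin(x/2) dx = (-6) - (0) = -6.
Summing the pieces and multiplying by (1/(2*pi)) gives b_1 = -5/pi.

-5/pi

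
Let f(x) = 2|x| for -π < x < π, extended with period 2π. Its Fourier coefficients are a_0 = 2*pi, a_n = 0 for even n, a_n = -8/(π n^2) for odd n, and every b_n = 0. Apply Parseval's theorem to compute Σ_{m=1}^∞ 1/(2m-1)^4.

Parseval: a_0^2/2 + Σ a_n^2 = (1/π) ∫_{-π}^{π} f(x)^2 dx = 8*pi**2/3.
Subtract a_0^2/2 = 2*pi**2: Σ a_n^2 = 2*pi**2/3.
Only odd n contribute, with a_n^2 = 64/(π^2 n^4), so Σ_{m≥1} 1/(2m-1)^4 = π^2·(2*pi**2/3)/64 = pi**4/96.

pi**4/96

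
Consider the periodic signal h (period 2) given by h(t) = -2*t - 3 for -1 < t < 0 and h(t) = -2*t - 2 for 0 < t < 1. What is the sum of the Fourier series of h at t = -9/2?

-2

t = -9/2 differs from t = -1/2 by -2 full period(s), and the series is 2-periodic.
h is continuous at t = -1/2 with value -2, so the series converges to -2 there.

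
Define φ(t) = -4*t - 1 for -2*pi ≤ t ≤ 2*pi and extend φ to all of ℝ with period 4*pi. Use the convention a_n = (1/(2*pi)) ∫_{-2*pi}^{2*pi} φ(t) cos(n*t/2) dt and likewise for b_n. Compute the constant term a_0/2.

-1

a_0 = (1/(2*pi)) ∫_{-2*pi}^{2*pi} φ(t) dt = (1/(2*pi)) · (-4*pi) = -2.
So the constant term a_0/2 = -1.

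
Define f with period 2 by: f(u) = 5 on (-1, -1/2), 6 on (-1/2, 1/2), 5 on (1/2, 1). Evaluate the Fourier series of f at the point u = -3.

5

u = -3 differs from u = 1 by -2 full period(s), and the series is 2-periodic.
f is continuous at u = 1 with value 5, so the series converges to 5 there.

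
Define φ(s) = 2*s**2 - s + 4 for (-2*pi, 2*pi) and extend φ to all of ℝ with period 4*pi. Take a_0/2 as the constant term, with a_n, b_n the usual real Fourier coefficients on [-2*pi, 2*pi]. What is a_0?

a_0 = (1/(2*pi)) ∫_{-2*pi}^{2*pi} φ(s) ds = (1/(2*pi)) · (16*pi + 32*pi**3/3) = 8 + 16*pi**2/3.

8 + 16*pi**2/3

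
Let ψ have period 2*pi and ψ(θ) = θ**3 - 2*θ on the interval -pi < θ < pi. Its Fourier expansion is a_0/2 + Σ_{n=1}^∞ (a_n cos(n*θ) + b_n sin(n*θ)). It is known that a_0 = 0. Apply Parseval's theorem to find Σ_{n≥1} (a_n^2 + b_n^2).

2*pi**2*(-84*pi**2 + 140 + 15*pi**4)/105

Parseval: a_0^2/2 + Σ_{n≥1} (a_n^2+b_n^2) = 1/pi ∫_{-pi}^{pi} ψ(θ)^2 dθ = 2*pi**2*(-84*pi**2 + 140 + 15*pi**4)/105.
Subtract a_0^2/2 = 0: Σ (a_n^2+b_n^2) = 2*pi**2*(-84*pi**2 + 140 + 15*pi**4)/105.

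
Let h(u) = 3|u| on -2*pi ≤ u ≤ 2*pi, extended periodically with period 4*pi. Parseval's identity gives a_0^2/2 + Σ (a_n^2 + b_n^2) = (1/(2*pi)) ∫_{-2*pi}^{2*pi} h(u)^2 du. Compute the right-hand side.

24*pi**2

(1/(2*pi)) ∫_{-2*pi}^{2*pi} h(u)^2 du = (1/(2*pi)) · (48*pi**3) = 24*pi**2.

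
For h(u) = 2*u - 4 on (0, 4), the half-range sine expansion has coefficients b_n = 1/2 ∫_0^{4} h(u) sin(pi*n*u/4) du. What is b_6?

b_6 = 1/2 ∫_0^{4} (2*u - 4) sin(3*pi*u/2) du.
Integrating by parts (boundary term plus one more integral), an antiderivative of (2*u - 4) sin(3*pi*u/2) is -4*u*cos(3*pi*u/2)/(3*pi) + 8*sin(3*pi*u/2)/(9*pi**2) + 8*cos(3*pi*u/2)/(3*pi); evaluating from 0 to 4: ∫_{0}^{4} (2*u - 4) sin(3*pi*u/2) du = (-8/(3*pi)) - (8/(3*pi)) = -16/(3*pi).
Hence b_6 = (1/2)·(-16/(3*pi)) = -8/(3*pi).

-8/(3*pi)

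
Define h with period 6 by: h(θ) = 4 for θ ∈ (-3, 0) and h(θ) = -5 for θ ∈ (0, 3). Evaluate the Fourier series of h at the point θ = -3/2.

h is continuous at θ = -3/2 with value 4, so the series converges to 4 there.

4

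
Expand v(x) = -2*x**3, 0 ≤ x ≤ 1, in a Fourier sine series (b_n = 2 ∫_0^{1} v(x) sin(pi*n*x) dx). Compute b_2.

-3/pi**3 + 2/pi

b_2 = 2 ∫_0^{1} (-2*x**3) sin(2*pi*x) dx.
Integrating by parts three times (tabular method), an antiderivative of (-2*x**3) sin(2*pi*x) is x**3*cos(2*pi*x)/pi - 3*x**2*sin(2*pi*x)/(2*pi**2) - 3*x*cos(2*pi*x)/(2*pi**3) + 3*sin(2*pi*x)/(4*pi**4); evaluating from 0 to 1: ∫_{0}^{1} (-2*x**3) sin(2*pi*x) dx = ((-3/2 + pi**2)/pi**3) - (0) = (-3/2 + pi**2)/pi**3.
Hence b_2 = 2·((-3/2 + pi**2)/pi**3) = -3/pi**3 + 2/pi.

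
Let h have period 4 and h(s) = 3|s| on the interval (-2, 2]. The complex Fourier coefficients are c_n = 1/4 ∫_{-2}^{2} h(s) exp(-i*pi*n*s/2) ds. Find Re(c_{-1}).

Since h is real-valued, Re(c_{-1}) = 1/4 ∫_{-2}^{2} h(s) cos(-pi*s/2) ds = a_{1}/2.
h is even and cos(-pi*s/2) is even, so the integrand is even: ∫_{-2}^{2} h(s) cos(-pi*s/2) ds = 2∫_0^{2} h(s) cos(-pi*s/2) ds.
Integrating by parts (boundary term plus one more integral), an antiderivative of (3*s) cos(-pi*s/2) is 6*s*sin(pi*s/2)/pi + 12*cos(pi*s/2)/pi**2; evaluating from 0 to 2: ∫_{0}^{2} (3*s) cos(-pi*s/2) ds = (-12/pi**2) - (12/pi**2) = -24/pi**2.
So ∫_{-2}^{2} h(s) cos(-pi*s/2) ds = -48/pi**2.
Hence Re(c_{-1}) = (1/4)·(-48/pi**2) = -12/pi**2.

-12/pi**2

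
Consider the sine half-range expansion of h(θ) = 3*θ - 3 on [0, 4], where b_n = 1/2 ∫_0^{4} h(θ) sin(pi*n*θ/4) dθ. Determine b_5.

b_5 = 1/2 ∫_0^{4} (3*θ - 3) sin(5*pi*θ/4) dθ.
Integrating by parts (boundary term plus one more integral), an antiderivative of (3*θ - 3) sin(5*pi*θ/4) is -12*θ*cos(5*pi*θ/4)/(5*pi) + 48*sin(5*pi*θ/4)/(25*pi**2) + 12*cos(5*pi*θ/4)/(5*pi); evaluating from 0 to 4: ∫_{0}^{4} (3*θ - 3) sin(5*pi*θ/4) dθ = (36/(5*pi)) - (12/(5*pi)) = 24/(5*pi).
Hence b_5 = (1/2)·(24/(5*pi)) = 12/(5*pi).

12/(5*pi)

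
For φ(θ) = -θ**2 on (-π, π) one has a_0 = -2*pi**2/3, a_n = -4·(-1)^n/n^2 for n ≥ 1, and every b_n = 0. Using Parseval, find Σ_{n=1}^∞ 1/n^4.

pi**4/90

Parseval: a_0^2/2 + Σ a_n^2 = (1/π) ∫_{-π}^{π} φ(θ)^2 dθ = 2*pi**4/5.
Subtract a_0^2/2 = 2*pi**4/9: Σ a_n^2 = 8*pi**4/45.
Since a_n^2 = 16/n^4, Σ 1/n^4 = pi**4/90.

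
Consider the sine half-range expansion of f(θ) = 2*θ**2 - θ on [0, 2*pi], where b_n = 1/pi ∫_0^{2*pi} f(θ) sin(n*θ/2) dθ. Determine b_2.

2 - 8*pi

b_2 = 1/pi ∫_0^{2*pi} (2*θ**2 - θ) sin(θ) dθ.
Integrating by parts twice (tabular method), an antiderivative of (2*θ**2 - θ) sin(θ) is -2*θ**2*cos(θ) + 4*θ*sin(θ) + θ*cos(θ) - sin(θ) + 4*cos(θ); evaluating from 0 to 2*pi: ∫_{0}^{2*pi} (2*θ**2 - θ) sin(θ) dθ = (-8*pi**2 + 4 + 2*pi) - (4) = 2*pi*(1 - 4*pi).
Hence b_2 = (1/pi)·(2*pi*(1 - 4*pi)) = 2 - 8*pi.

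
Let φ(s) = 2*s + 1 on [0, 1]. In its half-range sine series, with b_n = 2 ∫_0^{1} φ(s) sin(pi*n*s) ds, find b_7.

b_7 = 2 ∫_0^{1} (2*s + 1) sin(7*pi*s) ds.
Integrating by parts (boundary term plus one more integral), an antiderivative of (2*s + 1) sin(7*pi*s) is -2*s*cos(7*pi*s)/(7*pi) + 2*sin(7*pi*s)/(49*pi**2) - cos(7*pi*s)/(7*pi); evaluating from 0 to 1: ∫_{0}^{1} (2*s + 1) sin(7*pi*s) ds = (3/(7*pi)) - (-1/(7*pi)) = 4/(7*pi).
Hence b_7 = 2·(4/(7*pi)) = 8/(7*pi).

8/(7*pi)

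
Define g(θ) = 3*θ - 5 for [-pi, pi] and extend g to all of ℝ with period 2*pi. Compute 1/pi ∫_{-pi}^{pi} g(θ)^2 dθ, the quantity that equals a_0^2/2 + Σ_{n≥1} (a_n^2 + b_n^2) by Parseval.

50 + 6*pi**2

1/pi ∫_{-pi}^{pi} g(θ)^2 dθ = 1/pi · (50*pi + 6*pi**3) = 50 + 6*pi**2.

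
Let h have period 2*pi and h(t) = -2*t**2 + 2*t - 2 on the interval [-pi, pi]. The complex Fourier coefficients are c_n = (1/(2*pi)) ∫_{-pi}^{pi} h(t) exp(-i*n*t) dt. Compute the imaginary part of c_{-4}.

-1/2

Since h is real-valued, Im(c_{-4}) = -(1/(2*pi)) ∫_{-pi}^{pi} h(t) sin(-4*t) dt = b_{4}/2.
Integrating by parts twice (tabular method), an antiderivative of (-2*t**2 + 2*t - 2) sin(-4*t) is -t**2*cos(4*t)/2 + t*sin(4*t)/4 + t*cos(4*t)/2 - sin(4*t)/8 - 7*cos(4*t)/16; evaluating from -pi to pi: ∫_{-pi}^{pi} (-2*t**2 + 2*t - 2) sin(-4*t) dt = (-pi**2/2 - 7/16 + pi/2) - (-pi**2/2 - pi/2 - 7/16) = pi.
Hence Im(c_{-4}) = (-1/(2*pi))·(pi) = -1/2.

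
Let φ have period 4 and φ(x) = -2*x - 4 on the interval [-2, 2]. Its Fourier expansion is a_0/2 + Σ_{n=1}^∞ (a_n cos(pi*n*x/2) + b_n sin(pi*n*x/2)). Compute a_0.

-8

a_0 = 1/2 ∫_{-2}^{2} φ(x) dx = 1/2 · (-16) = -8.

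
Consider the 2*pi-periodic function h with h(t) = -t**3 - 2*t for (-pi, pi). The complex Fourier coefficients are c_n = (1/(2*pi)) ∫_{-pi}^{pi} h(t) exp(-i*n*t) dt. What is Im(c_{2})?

-pi**2/2 - 1/4

Since h is real-valued, Im(c_{2}) = -(1/(2*pi)) ∫_{-pi}^{pi} h(t) sin(2*t) dt = -b_{2}/2.
h is odd and sin(2*t) is odd, so the integrand is even: ∫_{-pi}^{pi} h(t) sin(2*t) dt = 2∫_0^{pi} h(t) sin(2*t) dt.
Integrating by parts three times (tabular method), an antiderivative of (-t**3 - 2*t) sin(2*t) is t**3*cos(2*t)/2 - 3*t**2*sin(2*t)/4 + t*cos(2*t)/4 - sin(2*t)/8; evaluating from 0 to pi: ∫_{0}^{pi} (-t**3 - 2*t) sin(2*t) dt = (pi/4 + pi**3/2) - (0) = pi/4 + pi**3/2.
So ∫_{-pi}^{pi} h(t) sin(2*t) dt = pi/2 + pi**3.
Hence Im(c_{2}) = (-1/(2*pi))·(pi/2 + pi**3) = -pi**2/2 - 1/4.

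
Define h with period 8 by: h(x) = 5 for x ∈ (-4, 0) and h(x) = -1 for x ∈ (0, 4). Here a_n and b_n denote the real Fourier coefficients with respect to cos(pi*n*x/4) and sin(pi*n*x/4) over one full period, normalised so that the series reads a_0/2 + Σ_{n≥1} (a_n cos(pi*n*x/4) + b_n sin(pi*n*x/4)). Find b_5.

-12/(5*pi)

b_5 = 1/4 ∫_{-4}^{4} h(x) sin(5*pi*x/4) dx.
Split the integral at the breakpoints.
Directly, an antiderivative of (5) sin(5*pi*x/4) is -4*cos(5*pi*x/4)/pi; evaluating from -4 to 0: ∫_{-4}^{0} (5) sin(5*pi*x/4) dx = (-4/pi) - (4/pi) = -8/pi.
Directly, an antiderivative of (-1) sin(5*pi*x/4) is 4*cos(5*pi*x/4)/(5*pi); evaluating from 0 to 4: ∫_{0}^{4} (-1) sin(5*pi*x/4) dx = (-4/(5*pi)) - (4/(5*pi)) = -8/(5*pi).
Summing the pieces and multiplying by (1/4) gives b_5 = -12/(5*pi).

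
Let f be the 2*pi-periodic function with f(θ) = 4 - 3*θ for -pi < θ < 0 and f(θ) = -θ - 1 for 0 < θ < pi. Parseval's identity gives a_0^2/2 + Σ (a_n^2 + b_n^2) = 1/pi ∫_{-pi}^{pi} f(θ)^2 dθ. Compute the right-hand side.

17 + 10*pi**2/3 + 13*pi

1/pi ∫_{-pi}^{pi} f(θ)^2 dθ = 1/pi · (pi*(51 + 10*pi**2 + 39*pi)/3) = 17 + 10*pi**2/3 + 13*pi.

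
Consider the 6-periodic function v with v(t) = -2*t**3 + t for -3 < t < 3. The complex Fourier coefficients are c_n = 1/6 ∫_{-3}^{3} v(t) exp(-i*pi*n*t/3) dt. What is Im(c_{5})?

3*(-108 + 425*pi**2)/(125*pi**3)

Since v is real-valued, Im(c_{5}) = -1/6 ∫_{-3}^{3} v(t) sin(5*pi*t/3) dt = -b_{5}/2.
v is odd and sin(5*pi*t/3) is odd, so the integrand is even: ∫_{-3}^{3} v(t) sin(5*pi*t/3) dt = 2∫_0^{3} v(t) sin(5*pi*t/3) dt.
Integrating by parts three times (tabular method), an antiderivative of (-2*t**3 + t) sin(5*pi*t/3) is 6*t**3*cos(5*pi*t/3)/(5*pi) - 54*t**2*sin(5*pi*t/3)/(25*pi**2) - 3*t*cos(5*pi*t/3)/(5*pi) - 324*t*cos(5*pi*t/3)/(125*pi**3) + 972*sin(5*pi*t/3)/(625*pi**4) + 9*sin(5*pi*t/3)/(25*pi**2); evaluating from 0 to 3: ∫_{0}^{3} (-2*t**3 + t) sin(5*pi*t/3) dt = (9*(108 - 425*pi**2)/(125*pi**3)) - (0) = 9*(108 - 425*pi**2)/(125*pi**3).
So ∫_{-3}^{3} v(t) sin(5*pi*t/3) dt = 18*(108 - 425*pi**2)/(125*pi**3).
Hence Im(c_{5}) = (-1/6)·(18*(108 - 425*pi**2)/(125*pi**3)) = 3*(-108 + 425*pi**2)/(125*pi**3).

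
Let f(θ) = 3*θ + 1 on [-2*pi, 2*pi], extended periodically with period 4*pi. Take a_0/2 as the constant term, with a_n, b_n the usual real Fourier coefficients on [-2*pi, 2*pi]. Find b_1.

b_1 = (1/(2*pi)) ∫_{-2*pi}^{2*pi} f(θ) sin(θ/2) dθ.
Integrating by parts (boundary term plus one more integral), an antiderivative of (3*θ + 1) sin(θ/2) is -6*θ*cos(θ/2) + 12*sin(θ/2) - 2*cos(θ/2); evaluating from -2*pi to 2*pi: ∫_{-2*pi}^{2*pi} (3*θ + 1) sin(θ/2) dθ = (2 + 12*pi) - (2 - 12*pi) = 24*pi.
Hence b_1 = (1/(2*pi))·(24*pi) = 12.

12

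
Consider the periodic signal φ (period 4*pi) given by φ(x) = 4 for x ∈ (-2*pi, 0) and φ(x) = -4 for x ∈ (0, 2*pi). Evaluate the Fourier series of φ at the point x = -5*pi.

4

x = -5*pi differs from x = -pi by -1 full period(s), and the series is 4*pi-periodic.
φ is continuous at x = -pi with value 4, so the series converges to 4 there.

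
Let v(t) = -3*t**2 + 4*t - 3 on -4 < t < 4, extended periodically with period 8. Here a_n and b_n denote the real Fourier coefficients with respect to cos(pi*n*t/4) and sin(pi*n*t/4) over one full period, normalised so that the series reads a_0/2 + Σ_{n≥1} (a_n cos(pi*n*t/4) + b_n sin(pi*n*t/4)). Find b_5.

32/(5*pi)

b_5 = 1/4 ∫_{-4}^{4} v(t) sin(5*pi*t/4) dt.
Integrating by parts twice (tabular method), an antiderivative of (-3*t**2 + 4*t - 3) sin(5*pi*t/4) is 12*t**2*cos(5*pi*t/4)/(5*pi) - 96*t*sin(5*pi*t/4)/(25*pi**2) - 16*t*cos(5*pi*t/4)/(5*pi) + 64*sin(5*pi*t/4)/(25*pi**2) - 384*cos(5*pi*t/4)/(125*pi**3) + 12*cos(5*pi*t/4)/(5*pi); evaluating from -4 to 4: ∫_{-4}^{4} (-3*t**2 + 4*t - 3) sin(5*pi*t/4) dt = (-28/pi + 384/(125*pi**3)) - (4*(96 - 1675*pi**2)/(125*pi**3)) = 128/(5*pi).
Hence b_5 = (1/4)·(128/(5*pi)) = 32/(5*pi).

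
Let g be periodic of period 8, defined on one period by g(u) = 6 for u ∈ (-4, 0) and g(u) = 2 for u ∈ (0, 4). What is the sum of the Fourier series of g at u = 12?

u = 12 differs from u = -4 by 2 full period(s), and the series is 8-periodic.
At u = -4 the one-sided limits are g(-4^-) = 2 and g(-4^+) = 6.
By Dirichlet's theorem the series converges to their average, [(2) + (6)]/2 = 4.

4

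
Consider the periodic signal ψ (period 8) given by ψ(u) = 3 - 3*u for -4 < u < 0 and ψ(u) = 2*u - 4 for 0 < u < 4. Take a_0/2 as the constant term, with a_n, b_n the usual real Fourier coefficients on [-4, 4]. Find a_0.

a_0 = 1/4 ∫_{-4}^{4} ψ(u) du = 1/4 · (36) = 9.

9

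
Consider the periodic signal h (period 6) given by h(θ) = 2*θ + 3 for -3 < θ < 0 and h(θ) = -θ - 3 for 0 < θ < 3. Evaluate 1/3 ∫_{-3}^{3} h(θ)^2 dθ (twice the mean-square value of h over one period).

24

1/3 ∫_{-3}^{3} h(θ)^2 dθ = 1/3 · (72) = 24.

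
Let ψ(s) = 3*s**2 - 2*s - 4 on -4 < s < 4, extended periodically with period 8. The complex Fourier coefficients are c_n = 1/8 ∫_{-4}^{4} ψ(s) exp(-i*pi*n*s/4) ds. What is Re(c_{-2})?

Since ψ is real-valued, Re(c_{-2}) = 1/8 ∫_{-4}^{4} ψ(s) cos(-pi*s/2) ds = a_{2}/2.
Integrating by parts twice (tabular method), an antiderivative of (3*s**2 - 2*s - 4) cos(-pi*s/2) is 6*s**2*sin(pi*s/2)/pi - 4*s*sin(pi*s/2)/pi + 24*s*cos(pi*s/2)/pi**2 - 8*sin(pi*s/2)/pi - 48*sin(pi*s/2)/pi**3 - 8*cos(pi*s/2)/pi**2; evaluating from -4 to 4: ∫_{-4}^{4} (3*s**2 - 2*s - 4) cos(-pi*s/2) ds = (88/pi**2) - (-104/pi**2) = 192/pi**2.
Hence Re(c_{-2}) = (1/8)·(192/pi**2) = 24/pi**2.

24/pi**2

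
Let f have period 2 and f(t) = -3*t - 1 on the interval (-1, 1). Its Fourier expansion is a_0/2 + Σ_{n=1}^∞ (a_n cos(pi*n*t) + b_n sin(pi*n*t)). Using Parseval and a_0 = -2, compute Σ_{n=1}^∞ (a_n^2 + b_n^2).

Parseval: a_0^2/2 + Σ_{n≥1} (a_n^2+b_n^2) = ∫_{-1}^{1} f(t)^2 dt = 8.
Subtract a_0^2/2 = 2: Σ (a_n^2+b_n^2) = 6.

6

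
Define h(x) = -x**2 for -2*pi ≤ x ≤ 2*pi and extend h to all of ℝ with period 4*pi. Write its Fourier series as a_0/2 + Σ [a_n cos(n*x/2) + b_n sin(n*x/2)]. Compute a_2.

-4

a_2 = (1/(2*pi)) ∫_{-2*pi}^{2*pi} h(x) cos(x) dx.
h is even and cos(x) is even, so the integrand is even and a_2 = 1/pi ∫_0^{2*pi} h(x) cos(x) dx.
Integrating by parts twice (tabular method), an antiderivative of (-x**2) cos(x) is -x**2*sin(x) - 2*x*cos(x) + 2*sin(x); evaluating from 0 to 2*pi: ∫_{0}^{2*pi} (-x**2) cos(x) dx = (-4*pi) - (0) = -4*pi.
Hence a_2 = (1/pi)·(-4*pi) = -4.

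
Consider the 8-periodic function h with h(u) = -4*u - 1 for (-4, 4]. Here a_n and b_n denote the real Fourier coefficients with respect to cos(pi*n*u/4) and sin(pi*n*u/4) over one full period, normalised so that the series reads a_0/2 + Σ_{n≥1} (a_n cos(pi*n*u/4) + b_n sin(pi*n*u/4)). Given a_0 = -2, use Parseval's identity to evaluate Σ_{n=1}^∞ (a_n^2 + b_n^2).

512/3

Parseval: a_0^2/2 + Σ_{n≥1} (a_n^2+b_n^2) = 1/4 ∫_{-4}^{4} h(u)^2 du = 518/3.
Subtract a_0^2/2 = 2: Σ (a_n^2+b_n^2) = 512/3.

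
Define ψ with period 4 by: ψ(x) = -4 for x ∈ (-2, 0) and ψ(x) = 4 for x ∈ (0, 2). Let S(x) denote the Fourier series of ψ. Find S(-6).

0

x = -6 differs from x = -2 by -1 full period(s), and the series is 4-periodic.
At x = -2 the one-sided limits are ψ(-2^-) = 4 and ψ(-2^+) = -4.
By Dirichlet's theorem the series converges to their average, [(4) + (-4)]/2 = 0.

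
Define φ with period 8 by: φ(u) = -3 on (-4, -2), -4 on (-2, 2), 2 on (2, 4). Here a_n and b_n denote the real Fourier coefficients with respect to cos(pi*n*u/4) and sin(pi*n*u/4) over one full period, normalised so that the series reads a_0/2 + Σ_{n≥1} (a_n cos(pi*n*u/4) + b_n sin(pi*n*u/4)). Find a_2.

0

a_2 = 1/4 ∫_{-4}^{4} φ(u) cos(pi*u/2) du.
Split the integral at the breakpoints.
Directly, an antiderivative of (-3) cos(pi*u/2) is -6*sin(pi*u/2)/pi; evaluating from -4 to -2: ∫_{-4}^{-2} (-3) cos(pi*u/2) du = (0) - (0) = 0.
Directly, an antiderivative of (-4) cos(pi*u/2) is -8*sin(pi*u/2)/pi; evaluating from -2 to 2: ∫_{-2}^{2} (-4) cos(pi*u/2) du = (0) - (0) = 0.
Directly, an antiderivative of (2) cos(pi*u/2) is 4*sin(pi*u/2)/pi; evaluating from 2 to 4: ∫_{2}^{4} (2) cos(pi*u/2) du = (0) - (0) = 0.
Summing the pieces and multiplying by (1/4) gives a_2 = 0.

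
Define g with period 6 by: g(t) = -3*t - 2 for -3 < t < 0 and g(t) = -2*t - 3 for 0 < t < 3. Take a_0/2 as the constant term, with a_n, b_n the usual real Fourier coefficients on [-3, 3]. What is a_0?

-7/2

a_0 = 1/3 ∫_{-3}^{3} g(t) dt = 1/3 · (-21/2) = -7/2.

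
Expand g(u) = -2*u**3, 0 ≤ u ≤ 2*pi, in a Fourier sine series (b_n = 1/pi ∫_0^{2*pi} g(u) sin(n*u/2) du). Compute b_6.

b_6 = 1/pi ∫_0^{2*pi} (-2*u**3) sin(3*u) du.
Integrating by parts three times (tabular method), an antiderivative of (-2*u**3) sin(3*u) is 2*u**3*cos(3*u)/3 - 2*u**2*sin(3*u)/3 - 4*u*cos(3*u)/9 + 4*sin(3*u)/27; evaluating from 0 to 2*pi: ∫_{0}^{2*pi} (-2*u**3) sin(3*u) du = (8*pi*(-1 + 6*pi**2)/9) - (0) = 8*pi*(-1 + 6*pi**2)/9.
Hence b_6 = (1/pi)·(8*pi*(-1 + 6*pi**2)/9) = -8/9 + 16*pi**2/3.

-8/9 + 16*pi**2/3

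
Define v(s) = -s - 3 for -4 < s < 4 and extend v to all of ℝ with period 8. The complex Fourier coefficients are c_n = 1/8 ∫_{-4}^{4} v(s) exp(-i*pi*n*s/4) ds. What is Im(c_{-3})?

Since v is real-valued, Im(c_{-3}) = -1/8 ∫_{-4}^{4} v(s) sin(-3*pi*s/4) ds = b_{3}/2.
Integrating by parts (boundary term plus one more integral), an antiderivative of (-s - 3) sin(-3*pi*s/4) is -4*s*cos(3*pi*s/4)/(3*pi) + 16*sin(3*pi*s/4)/(9*pi**2) - 4*cos(3*pi*s/4)/pi; evaluating from -4 to 4: ∫_{-4}^{4} (-s - 3) sin(-3*pi*s/4) ds = (28/(3*pi)) - (-4/(3*pi)) = 32/(3*pi).
Hence Im(c_{-3}) = (-1/8)·(32/(3*pi)) = -4/(3*pi).

-4/(3*pi)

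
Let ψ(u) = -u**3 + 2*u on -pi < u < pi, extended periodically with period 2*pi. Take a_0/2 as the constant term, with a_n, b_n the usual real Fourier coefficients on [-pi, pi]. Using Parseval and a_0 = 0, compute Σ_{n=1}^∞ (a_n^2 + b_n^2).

2*pi**2*(-84*pi**2 + 140 + 15*pi**4)/105

Parseval: a_0^2/2 + Σ_{n≥1} (a_n^2+b_n^2) = 1/pi ∫_{-pi}^{pi} ψ(u)^2 du = 2*pi**2*(-84*pi**2 + 140 + 15*pi**4)/105.
Subtract a_0^2/2 = 0: Σ (a_n^2+b_n^2) = 2*pi**2*(-84*pi**2 + 140 + 15*pi**4)/105.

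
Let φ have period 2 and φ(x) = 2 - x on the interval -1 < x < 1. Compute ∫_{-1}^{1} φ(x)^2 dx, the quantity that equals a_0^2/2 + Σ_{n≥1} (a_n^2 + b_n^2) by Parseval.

26/3

∫_{-1}^{1} φ(x)^2 dx = 26/3.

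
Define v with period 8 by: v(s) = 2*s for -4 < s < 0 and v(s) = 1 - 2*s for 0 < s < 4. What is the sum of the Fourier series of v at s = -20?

-15/2

s = -20 differs from s = -4 by -2 full period(s), and the series is 8-periodic.
At s = -4 the one-sided limits are v(-4^-) = -7 and v(-4^+) = -8.
By Dirichlet's theorem the series converges to their average, [(-7) + (-8)]/2 = -15/2.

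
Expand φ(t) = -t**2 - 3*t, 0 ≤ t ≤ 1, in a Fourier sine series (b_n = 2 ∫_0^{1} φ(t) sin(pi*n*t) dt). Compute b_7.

8*(1 - 49*pi**2)/(343*pi**3)

b_7 = 2 ∫_0^{1} (-t**2 - 3*t) sin(7*pi*t) dt.
Integrating by parts twice (tabular method), an antiderivative of (-t**2 - 3*t) sin(7*pi*t) is t**2*cos(7*pi*t)/(7*pi) - 2*t*sin(7*pi*t)/(49*pi**2) + 3*t*cos(7*pi*t)/(7*pi) - 3*sin(7*pi*t)/(49*pi**2) - 2*cos(7*pi*t)/(343*pi**3); evaluating from 0 to 1: ∫_{0}^{1} (-t**2 - 3*t) sin(7*pi*t) dt = (2*(1 - 98*pi**2)/(343*pi**3)) - (-2/(343*pi**3)) = 4*(1 - 49*pi**2)/(343*pi**3).
Hence b_7 = 2·(4*(1 - 49*pi**2)/(343*pi**3)) = 8*(1 - 49*pi**2)/(343*pi**3).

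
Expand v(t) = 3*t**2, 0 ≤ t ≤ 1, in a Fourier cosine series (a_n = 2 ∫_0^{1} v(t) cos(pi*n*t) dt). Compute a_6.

1/(3*pi**2)

a_6 = 2 ∫_0^{1} (3*t**2) cos(6*pi*t) dt.
Integrating by parts twice (tabular method), an antiderivative of (3*t**2) cos(6*pi*t) is t**2*sin(6*pi*t)/(2*pi) + t*cos(6*pi*t)/(6*pi**2) - sin(6*pi*t)/(36*pi**3); evaluating from 0 to 1: ∫_{0}^{1} (3*t**2) cos(6*pi*t) dt = (1/(6*pi**2)) - (0) = 1/(6*pi**2).
Hence a_6 = 2·(1/(6*pi**2)) = 1/(3*pi**2).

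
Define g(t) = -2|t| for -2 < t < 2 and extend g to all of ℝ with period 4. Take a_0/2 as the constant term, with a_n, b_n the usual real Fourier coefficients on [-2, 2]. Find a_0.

a_0 = 1/2 ∫_{-2}^{2} g(t) dt = 1/2 · (-8) = -4.

-4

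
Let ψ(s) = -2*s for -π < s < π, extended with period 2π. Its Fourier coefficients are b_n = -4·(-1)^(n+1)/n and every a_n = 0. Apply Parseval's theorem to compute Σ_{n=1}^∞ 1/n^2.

pi**2/6

Parseval: Σ b_n^2 = (1/π) ∫_{-π}^{π} ψ(s)^2 ds = 8*pi**2/3.
Σ b_n^2 = Σ 16/n^2, so Σ 1/n^2 = (8*pi**2/3)/16 = pi**2/6.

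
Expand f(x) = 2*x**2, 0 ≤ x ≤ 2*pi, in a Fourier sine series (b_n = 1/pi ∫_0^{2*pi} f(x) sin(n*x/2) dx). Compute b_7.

b_7 = 1/pi ∫_0^{2*pi} (2*x**2) sin(7*x/2) dx.
Integrating by parts twice (tabular method), an antiderivative of (2*x**2) sin(7*x/2) is -4*x**2*cos(7*x/2)/7 + 16*x*sin(7*x/2)/49 + 32*cos(7*x/2)/343; evaluating from 0 to 2*pi: ∫_{0}^{2*pi} (2*x**2) sin(7*x/2) dx = (-32/343 + 16*pi**2/7) - (32/343) = -64/343 + 16*pi**2/7.
Hence b_7 = (1/pi)·(-64/343 + 16*pi**2/7) = 16*(-4 + 49*pi**2)/(343*pi).

16*(-4 + 49*pi**2)/(343*pi)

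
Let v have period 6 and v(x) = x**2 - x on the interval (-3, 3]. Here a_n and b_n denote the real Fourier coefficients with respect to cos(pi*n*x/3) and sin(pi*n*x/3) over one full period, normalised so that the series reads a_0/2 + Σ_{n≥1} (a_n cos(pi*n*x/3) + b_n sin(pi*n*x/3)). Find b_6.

b_6 = 1/3 ∫_{-3}^{3} v(x) sin(2*pi*x) dx.
Integrating by parts twice (tabular method), an antiderivative of (x**2 - x) sin(2*pi*x) is -x**2*cos(2*pi*x)/(2*pi) + x*sin(2*pi*x)/(2*pi**2) + x*cos(2*pi*x)/(2*pi) - sin(2*pi*x)/(4*pi**2) + cos(2*pi*x)/(4*pi**3); evaluating from -3 to 3: ∫_{-3}^{3} (x**2 - x) sin(2*pi*x) dx = (-3/pi + 1/(4*pi**3)) - (-6/pi + 1/(4*pi**3)) = 3/pi.
Hence b_6 = (1/3)·(3/pi) = 1/pi.

1/pi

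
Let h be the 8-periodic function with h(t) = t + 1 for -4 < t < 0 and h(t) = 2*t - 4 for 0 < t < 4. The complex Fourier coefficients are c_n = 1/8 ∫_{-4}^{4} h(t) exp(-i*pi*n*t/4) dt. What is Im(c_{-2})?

Since h is real-valued, Im(c_{-2}) = -1/8 ∫_{-4}^{4} h(t) sin(-pi*t/2) dt = b_{2}/2.
Split the integral at the breakpoints.
Integrating by parts (boundary term plus one more integral), an antiderivative of (t + 1) sin(-pi*t/2) is 2*t*cos(pi*t/2)/pi - 4*sin(pi*t/2)/pi**2 + 2*cos(pi*t/2)/pi; evaluating from -4 to 0: ∫_{-4}^{0} (t + 1) sin(-pi*t/2) dt = (2/pi) - (-6/pi) = 8/pi.
Integrating by parts (boundary term plus one more integral), an antiderivative of (2*t - 4) sin(-pi*t/2) is 4*t*cos(pi*t/2)/pi - 8*sin(pi*t/2)/pi**2 - 8*cos(pi*t/2)/pi; evaluating from 0 to 4: ∫_{0}^{4} (2*t - 4) sin(-pi*t/2) dt = (8/pi) - (-8/pi) = 16/pi.
So ∫_{-4}^{4} h(t) sin(-pi*t/2) dt = 24/pi.
Hence Im(c_{-2}) = (-1/8)·(24/pi) = -3/pi.

-3/pi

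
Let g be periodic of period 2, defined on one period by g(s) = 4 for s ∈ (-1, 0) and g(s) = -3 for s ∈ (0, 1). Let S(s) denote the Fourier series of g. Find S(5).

s = 5 differs from s = 1 by 2 full period(s), and the series is 2-periodic.
At s = 1 the one-sided limits are g(1^-) = -3 and g(1^+) = 4.
By Dirichlet's theorem the series converges to their average, [(-3) + (4)]/2 = 1/2.

1/2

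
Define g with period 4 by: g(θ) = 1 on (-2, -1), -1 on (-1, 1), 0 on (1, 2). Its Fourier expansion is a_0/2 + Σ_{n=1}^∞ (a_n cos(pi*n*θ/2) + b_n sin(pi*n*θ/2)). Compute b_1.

b_1 = 1/2 ∫_{-2}^{2} g(θ) sin(pi*θ/2) dθ.
Split the integral at the breakpoints.
Directly, an antiderivative of (1) sin(pi*θ/2) is -2*cos(pi*θ/2)/pi; evaluating from -2 to -1: ∫_{-2}^{-1} (1) sin(pi*θ/2) dθ = (0) - (2/pi) = -2/pi.
Directly, an antiderivative of (-1) sin(pi*θ/2) is 2*cos(pi*θ/2)/pi; evaluating from -1 to 1: ∫_{-1}^{1} (-1) sin(pi*θ/2) dθ = (0) - (0) = 0.
∫_{1}^{2} (0) sin(pi*θ/2) dθ = 0.
Summing the pieces and multiplying by (1/2) gives b_1 = -1/pi.

-1/pi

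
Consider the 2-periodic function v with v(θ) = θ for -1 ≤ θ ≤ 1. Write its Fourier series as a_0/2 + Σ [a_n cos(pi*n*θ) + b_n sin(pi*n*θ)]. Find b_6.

b_6 = ∫_{-1}^{1} v(θ) sin(6*pi*θ) dθ.
v is odd and sin(6*pi*θ) is odd, so the integrand is even and b_6 = 2 ∫_0^{1} v(θ) sin(6*pi*θ) dθ.
Integrating by parts (boundary term plus one more integral), an antiderivative of (θ) sin(6*pi*θ) is -θ*cos(6*pi*θ)/(6*pi) + sin(6*pi*θ)/(36*pi**2); evaluating from 0 to 1: ∫_{0}^{1} (θ) sin(6*pi*θ) dθ = (-1/(6*pi)) - (0) = -1/(6*pi).
Hence b_6 = 2·(-1/(6*pi)) = -1/(3*pi).

-1/(3*pi)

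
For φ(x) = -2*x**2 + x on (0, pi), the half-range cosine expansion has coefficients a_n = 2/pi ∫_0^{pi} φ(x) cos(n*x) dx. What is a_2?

a_2 = 2/pi ∫_0^{pi} (-2*x**2 + x) cos(2*x) dx.
Integrating by parts twice (tabular method), an antiderivative of (-2*x**2 + x) cos(2*x) is -x**2*sin(2*x) + x*sin(2*x)/2 - x*cos(2*x) + sin(2*x)/2 + cos(2*x)/4; evaluating from 0 to pi: ∫_{0}^{pi} (-2*x**2 + x) cos(2*x) dx = (1/4 - pi) - (1/4) = -pi.
Hence a_2 = (2/pi)·(-pi) = -2.

-2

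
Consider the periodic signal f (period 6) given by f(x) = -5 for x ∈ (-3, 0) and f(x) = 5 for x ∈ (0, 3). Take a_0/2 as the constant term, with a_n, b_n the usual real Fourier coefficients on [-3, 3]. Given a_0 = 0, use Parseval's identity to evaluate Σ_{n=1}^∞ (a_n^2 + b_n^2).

Parseval: a_0^2/2 + Σ_{n≥1} (a_n^2+b_n^2) = 1/3 ∫_{-3}^{3} f(x)^2 dx = 50.
Subtract a_0^2/2 = 0: Σ (a_n^2+b_n^2) = 50.

50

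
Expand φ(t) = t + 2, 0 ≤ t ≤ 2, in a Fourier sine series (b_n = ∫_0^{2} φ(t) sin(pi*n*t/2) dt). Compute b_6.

-2/(3*pi)

b_6 = ∫_0^{2} (t + 2) sin(3*pi*t) dt.
Integrating by parts (boundary term plus one more integral), an antiderivative of (t + 2) sin(3*pi*t) is -t*cos(3*pi*t)/(3*pi) + sin(3*pi*t)/(9*pi**2) - 2*cos(3*pi*t)/(3*pi); evaluating from 0 to 2: ∫_{0}^{2} (t + 2) sin(3*pi*t) dt = (-4/(3*pi)) - (-2/(3*pi)) = -2/(3*pi).
Hence b_6 = -2/(3*pi).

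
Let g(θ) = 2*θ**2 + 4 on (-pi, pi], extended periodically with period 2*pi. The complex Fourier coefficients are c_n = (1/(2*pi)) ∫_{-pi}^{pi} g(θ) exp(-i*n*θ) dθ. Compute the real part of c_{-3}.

-4/9

Since g is real-valued, Re(c_{-3}) = (1/(2*pi)) ∫_{-pi}^{pi} g(θ) cos(-3*θ) dθ = a_{3}/2.
g is even and cos(-3*θ) is even, so the integrand is even: ∫_{-pi}^{pi} g(θ) cos(-3*θ) dθ = 2∫_0^{pi} g(θ) cos(-3*θ) dθ.
Integrating by parts twice (tabular method), an antiderivative of (2*θ**2 + 4) cos(-3*θ) is 2*θ**2*sin(3*θ)/3 + 4*θ*cos(3*θ)/9 + 32*sin(3*θ)/27; evaluating from 0 to pi: ∫_{0}^{pi} (2*θ**2 + 4) cos(-3*θ) dθ = (-4*pi/9) - (0) = -4*pi/9.
So ∫_{-pi}^{pi} g(θ) cos(-3*θ) dθ = -8*pi/9.
Hence Re(c_{-3}) = (1/(2*pi))·(-8*pi/9) = -4/9.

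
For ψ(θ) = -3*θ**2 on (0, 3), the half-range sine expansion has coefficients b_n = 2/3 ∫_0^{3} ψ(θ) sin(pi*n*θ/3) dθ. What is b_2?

b_2 = 2/3 ∫_0^{3} (-3*θ**2) sin(2*pi*θ/3) dθ.
Integrating by parts twice (tabular method), an antiderivative of (-3*θ**2) sin(2*pi*θ/3) is 9*θ**2*cos(2*pi*θ/3)/(2*pi) - 27*θ*sin(2*pi*θ/3)/(2*pi**2) - 81*cos(2*pi*θ/3)/(4*pi**3); evaluating from 0 to 3: ∫_{0}^{3} (-3*θ**2) sin(2*pi*θ/3) dθ = (81*(-1 + 2*pi**2)/(4*pi**3)) - (-81/(4*pi**3)) = 81/(2*pi).
Hence b_2 = (2/3)·(81/(2*pi)) = 27/pi.

27/pi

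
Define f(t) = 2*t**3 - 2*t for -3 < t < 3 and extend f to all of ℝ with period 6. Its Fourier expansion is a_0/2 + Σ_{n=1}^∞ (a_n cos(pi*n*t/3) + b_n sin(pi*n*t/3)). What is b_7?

b_7 = 1/3 ∫_{-3}^{3} f(t) sin(7*pi*t/3) dt.
f is odd and sin(7*pi*t/3) is odd, so the integrand is even and b_7 = 2/3 ∫_0^{3} f(t) sin(7*pi*t/3) dt.
Integrating by parts three times (tabular method), an antiderivative of (2*t**3 - 2*t) sin(7*pi*t/3) is -6*t**3*cos(7*pi*t/3)/(7*pi) + 54*t**2*sin(7*pi*t/3)/(49*pi**2) + 324*t*cos(7*pi*t/3)/(343*pi**3) + 6*t*cos(7*pi*t/3)/(7*pi) - 18*sin(7*pi*t/3)/(49*pi**2) - 972*sin(7*pi*t/3)/(2401*pi**4); evaluating from 0 to 3: ∫_{0}^{3} (2*t**3 - 2*t) sin(7*pi*t/3) dt = (36*(-27 + 196*pi**2)/(343*pi**3)) - (0) = 36*(-27 + 196*pi**2)/(343*pi**3).
Hence b_7 = (2/3)·(36*(-27 + 196*pi**2)/(343*pi**3)) = 24*(-27 + 196*pi**2)/(343*pi**3).

24*(-27 + 196*pi**2)/(343*pi**3)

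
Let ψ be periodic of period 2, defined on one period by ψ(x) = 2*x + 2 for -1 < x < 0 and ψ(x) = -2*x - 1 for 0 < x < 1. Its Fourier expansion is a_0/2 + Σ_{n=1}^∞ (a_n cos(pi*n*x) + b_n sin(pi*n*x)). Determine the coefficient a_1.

8/pi**2

a_1 = ∫_{-1}^{1} ψ(x) cos(pi*x) dx.
Split the integral at the breakpoints.
Integrating by parts (boundary term plus one more integral), an antiderivative of (2*x + 2) cos(pi*x) is 2*x*sin(pi*x)/pi + 2*sin(pi*x)/pi + 2*cos(pi*x)/pi**2; evaluating from -1 to 0: ∫_{-1}^{0} (2*x + 2) cos(pi*x) dx = (2/pi**2) - (-2/pi**2) = 4/pi**2.
Integrating by parts (boundary term plus one more integral), an antiderivative of (-2*x - 1) cos(pi*x) is -2*x*sin(pi*x)/pi - sin(pi*x)/pi - 2*cos(pi*x)/pi**2; evaluating from 0 to 1: ∫_{0}^{1} (-2*x - 1) cos(pi*x) dx = (2/pi**2) - (-2/pi**2) = 4/pi**2.
Summing the pieces gives a_1 = 8/pi**2.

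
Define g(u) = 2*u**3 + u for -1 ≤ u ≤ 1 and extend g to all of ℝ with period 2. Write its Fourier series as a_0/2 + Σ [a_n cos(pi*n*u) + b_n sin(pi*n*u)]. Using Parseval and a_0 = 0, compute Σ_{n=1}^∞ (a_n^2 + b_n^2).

358/105

Parseval: a_0^2/2 + Σ_{n≥1} (a_n^2+b_n^2) = ∫_{-1}^{1} g(u)^2 du = 358/105.
Subtract a_0^2/2 = 0: Σ (a_n^2+b_n^2) = 358/105.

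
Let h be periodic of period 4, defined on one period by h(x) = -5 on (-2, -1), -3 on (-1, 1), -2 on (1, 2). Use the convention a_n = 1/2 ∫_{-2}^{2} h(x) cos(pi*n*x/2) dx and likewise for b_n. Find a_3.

-1/(3*pi)

a_3 = 1/2 ∫_{-2}^{2} h(x) cos(3*pi*x/2) dx.
Split the integral at the breakpoints.
Directly, an antiderivative of (-5) cos(3*pi*x/2) is -10*sin(3*pi*x/2)/(3*pi); evaluating from -2 to -1: ∫_{-2}^{-1} (-5) cos(3*pi*x/2) dx = (-10/(3*pi)) - (0) = -10/(3*pi).
Directly, an antiderivative of (-3) cos(3*pi*x/2) is -2*sin(3*pi*x/2)/pi; evaluating from -1 to 1: ∫_{-1}^{1} (-3) cos(3*pi*x/2) dx = (2/pi) - (-2/pi) = 4/pi.
Directly, an antiderivative of (-2) cos(3*pi*x/2) is -4*sin(3*pi*x/2)/(3*pi); evaluating from 1 to 2: ∫_{1}^{2} (-2) cos(3*pi*x/2) dx = (0) - (4/(3*pi)) = -4/(3*pi).
Summing the pieces and multiplying by (1/2) gives a_3 = -1/(3*pi).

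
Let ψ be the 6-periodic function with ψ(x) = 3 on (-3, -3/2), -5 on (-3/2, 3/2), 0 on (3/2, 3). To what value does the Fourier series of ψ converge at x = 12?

-5

x = 12 differs from x = 0 by 2 full period(s), and the series is 6-periodic.
ψ is continuous at x = 0 with value -5, so the series converges to -5 there.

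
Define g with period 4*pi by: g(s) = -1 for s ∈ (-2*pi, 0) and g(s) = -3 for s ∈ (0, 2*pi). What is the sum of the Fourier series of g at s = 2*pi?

s = 2*pi differs from s = -2*pi by 1 full period(s), and the series is 4*pi-periodic.
At s = -2*pi the one-sided limits are g(-2*pi^-) = -3 and g(-2*pi^+) = -1.
By Dirichlet's theorem the series converges to their average, [(-3) + (-1)]/2 = -2.

-2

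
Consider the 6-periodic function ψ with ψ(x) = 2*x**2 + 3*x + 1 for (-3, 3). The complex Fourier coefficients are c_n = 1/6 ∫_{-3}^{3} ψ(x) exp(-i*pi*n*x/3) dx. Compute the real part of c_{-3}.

-4/pi**2

Since ψ is real-valued, Re(c_{-3}) = 1/6 ∫_{-3}^{3} ψ(x) cos(-pi*x) dx = a_{3}/2.
Integrating by parts twice (tabular method), an antiderivative of (2*x**2 + 3*x + 1) cos(-pi*x) is 2*x**2*sin(pi*x)/pi + 3*x*sin(pi*x)/pi + 4*x*cos(pi*x)/pi**2 - 4*sin(pi*x)/pi**3 + sin(pi*x)/pi + 3*cos(pi*x)/pi**2; evaluating from -3 to 3: ∫_{-3}^{3} (2*x**2 + 3*x + 1) cos(-pi*x) dx = (-15/pi**2) - (9/pi**2) = -24/pi**2.
Hence Re(c_{-3}) = (1/6)·(-24/pi**2) = -4/pi**2.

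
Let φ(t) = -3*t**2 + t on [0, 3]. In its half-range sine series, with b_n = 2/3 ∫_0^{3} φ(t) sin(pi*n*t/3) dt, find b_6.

b_6 = 2/3 ∫_0^{3} (-3*t**2 + t) sin(2*pi*t) dt.
Integrating by parts twice (tabular method), an antiderivative of (-3*t**2 + t) sin(2*pi*t) is 3*t**2*cos(2*pi*t)/(2*pi) - 3*t*sin(2*pi*t)/(2*pi**2) - t*cos(2*pi*t)/(2*pi) + sin(2*pi*t)/(4*pi**2) - 3*cos(2*pi*t)/(4*pi**3); evaluating from 0 to 3: ∫_{0}^{3} (-3*t**2 + t) sin(2*pi*t) dt = (-3/(4*pi**3) + 12/pi) - (-3/(4*pi**3)) = 12/pi.
Hence b_6 = (2/3)·(12/pi) = 8/pi.

8/pi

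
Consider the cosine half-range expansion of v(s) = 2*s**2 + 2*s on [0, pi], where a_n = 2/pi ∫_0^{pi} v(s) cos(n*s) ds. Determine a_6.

a_6 = 2/pi ∫_0^{pi} (2*s**2 + 2*s) cos(6*s) ds.
Integrating by parts twice (tabular method), an antiderivative of (2*s**2 + 2*s) cos(6*s) is s**2*sin(6*s)/3 + s*sin(6*s)/3 + s*cos(6*s)/9 - sin(6*s)/54 + cos(6*s)/18; evaluating from 0 to pi: ∫_{0}^{pi} (2*s**2 + 2*s) cos(6*s) ds = (1/18 + pi/9) - (1/18) = pi/9.
Hence a_6 = (2/pi)·(pi/9) = 2/9.

2/9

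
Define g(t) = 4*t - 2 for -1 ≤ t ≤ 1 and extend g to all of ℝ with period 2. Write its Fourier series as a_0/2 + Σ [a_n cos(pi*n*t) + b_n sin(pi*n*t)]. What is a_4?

a_4 = ∫_{-1}^{1} g(t) cos(4*pi*t) dt.
Integrating by parts (boundary term plus one more integral), an antiderivative of (4*t - 2) cos(4*pi*t) is t*sin(4*pi*t)/pi - sin(4*pi*t)/(2*pi) + cos(4*pi*t)/(4*pi**2); evaluating from -1 to 1: ∫_{-1}^{1} (4*t - 2) cos(4*pi*t) dt = (1/(4*pi**2)) - (1/(4*pi**2)) = 0.
Hence a_4 = 0.

0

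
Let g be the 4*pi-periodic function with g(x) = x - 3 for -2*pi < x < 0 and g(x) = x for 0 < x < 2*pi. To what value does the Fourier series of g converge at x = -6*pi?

-3/2

x = -6*pi differs from x = 2*pi by -2 full period(s), and the series is 4*pi-periodic.
At x = 2*pi the one-sided limits are g(2*pi^-) = 2*pi and g(2*pi^+) = -2*pi - 3.
By Dirichlet's theorem the series converges to their average, [(2*pi) + (-2*pi - 3)]/2 = -3/2.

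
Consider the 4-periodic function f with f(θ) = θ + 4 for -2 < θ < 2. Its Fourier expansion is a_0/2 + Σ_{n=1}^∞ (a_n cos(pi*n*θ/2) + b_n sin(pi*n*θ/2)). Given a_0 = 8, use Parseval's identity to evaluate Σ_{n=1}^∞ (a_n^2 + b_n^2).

Parseval: a_0^2/2 + Σ_{n≥1} (a_n^2+b_n^2) = 1/2 ∫_{-2}^{2} f(θ)^2 dθ = 104/3.
Subtract a_0^2/2 = 32: Σ (a_n^2+b_n^2) = 8/3.

8/3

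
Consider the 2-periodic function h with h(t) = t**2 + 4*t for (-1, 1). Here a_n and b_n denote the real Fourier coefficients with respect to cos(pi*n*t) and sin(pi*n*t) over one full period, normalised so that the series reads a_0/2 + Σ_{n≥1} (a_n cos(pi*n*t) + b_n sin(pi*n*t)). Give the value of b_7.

8/(7*pi)

b_7 = ∫_{-1}^{1} h(t) sin(7*pi*t) dt.
Integrating by parts twice (tabular method), an antiderivative of (t**2 + 4*t) sin(7*pi*t) is -t**2*cos(7*pi*t)/(7*pi) + 2*t*sin(7*pi*t)/(49*pi**2) - 4*t*cos(7*pi*t)/(7*pi) + 4*sin(7*pi*t)/(49*pi**2) + 2*cos(7*pi*t)/(343*pi**3); evaluating from -1 to 1: ∫_{-1}^{1} (t**2 + 4*t) sin(7*pi*t) dt = ((-2 + 245*pi**2)/(343*pi**3)) - ((-147*pi**2 - 2)/(343*pi**3)) = 8/(7*pi).
Hence b_7 = 8/(7*pi).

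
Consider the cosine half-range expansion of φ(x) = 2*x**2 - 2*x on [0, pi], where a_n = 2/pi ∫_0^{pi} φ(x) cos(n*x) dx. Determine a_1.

a_1 = 2/pi ∫_0^{pi} (2*x**2 - 2*x) cos(x) dx.
Integrating by parts twice (tabular method), an antiderivative of (2*x**2 - 2*x) cos(x) is 2*x**2*sin(x) - 2*x*sin(x) + 4*x*cos(x) - 4*sin(x) - 2*cos(x); evaluating from 0 to pi: ∫_{0}^{pi} (2*x**2 - 2*x) cos(x) dx = (2 - 4*pi) - (-2) = 4 - 4*pi.
Hence a_1 = (2/pi)·(4 - 4*pi) = -8 + 8/pi.

-8 + 8/pi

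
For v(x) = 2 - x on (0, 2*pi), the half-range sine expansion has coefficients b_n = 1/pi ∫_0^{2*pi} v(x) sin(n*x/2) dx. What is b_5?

4*(2 - pi)/(5*pi)

b_5 = 1/pi ∫_0^{2*pi} (2 - x) sin(5*x/2) dx.
Integrating by parts (boundary term plus one more integral), an antiderivative of (2 - x) sin(5*x/2) is 2*x*cos(5*x/2)/5 - 4*sin(5*x/2)/25 - 4*cos(5*x/2)/5; evaluating from 0 to 2*pi: ∫_{0}^{2*pi} (2 - x) sin(5*x/2) dx = (4/5 - 4*pi/5) - (-4/5) = 8/5 - 4*pi/5.
Hence b_5 = (1/pi)·(8/5 - 4*pi/5) = 4*(2 - pi)/(5*pi).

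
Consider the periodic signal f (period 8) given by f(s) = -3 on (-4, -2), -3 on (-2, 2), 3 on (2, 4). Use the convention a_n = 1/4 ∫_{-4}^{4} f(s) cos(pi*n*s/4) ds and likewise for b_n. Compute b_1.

b_1 = 1/4 ∫_{-4}^{4} f(s) sin(pi*s/4) ds.
Split the integral at the breakpoints.
Directly, an antiderivative of (-3) sin(pi*s/4) is 12*cos(pi*s/4)/pi; evaluating from -4 to -2: ∫_{-4}^{-2} (-3) sin(pi*s/4) ds = (0) - (-12/pi) = 12/pi.
Directly, an antiderivative of (-3) sin(pi*s/4) is 12*cos(pi*s/4)/pi; evaluating from -2 to 2: ∫_{-2}^{2} (-3) sin(pi*s/4) ds = (0) - (0) = 0.
Directly, an antiderivative of (3) sin(pi*s/4) is -12*cos(pi*s/4)/pi; evaluating from 2 to 4: ∫_{2}^{4} (3) sin(pi*s/4) ds = (12/pi) - (0) = 12/pi.
Summing the pieces and multiplying by (1/4) gives b_1 = 6/pi.

6/pi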